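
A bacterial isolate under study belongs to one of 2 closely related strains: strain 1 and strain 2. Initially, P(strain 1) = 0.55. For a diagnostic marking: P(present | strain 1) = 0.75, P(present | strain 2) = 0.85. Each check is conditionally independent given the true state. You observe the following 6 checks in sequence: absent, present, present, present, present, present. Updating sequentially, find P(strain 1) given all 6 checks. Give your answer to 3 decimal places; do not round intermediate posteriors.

0.521

Apply Bayes' rule sequentially, carrying P(strain 1) forward.
After 'absent': P(strain 1) = 0.25·0.5500 / (0.25·0.5500 + 0.15·0.4500) ≈ 0.6707
After 'present': P(strain 1) = 0.75·0.6707 / (0.75·0.6707 + 0.85·0.3293) ≈ 0.6425
After 'present': P(strain 1) = 0.75·0.6425 / (0.75·0.6425 + 0.85·0.3575) ≈ 0.6133
After 'present': P(strain 1) = 0.75·0.6133 / (0.75·0.6133 + 0.85·0.3867) ≈ 0.5832
After 'present': P(strain 1) = 0.75·0.5832 / (0.75·0.5832 + 0.85·0.4168) ≈ 0.5525
After 'present': P(strain 1) = 0.75·0.5525 / (0.75·0.5525 + 0.85·0.4475) ≈ 0.5214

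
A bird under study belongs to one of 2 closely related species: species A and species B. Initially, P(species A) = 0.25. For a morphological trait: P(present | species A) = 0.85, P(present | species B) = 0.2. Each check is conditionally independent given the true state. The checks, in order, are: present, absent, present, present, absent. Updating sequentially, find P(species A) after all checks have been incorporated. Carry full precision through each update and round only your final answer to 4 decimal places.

Each posterior becomes the prior for the next update.
After 'present': P(species A) = 0.85·0.2500 / (0.85·0.2500 + 0.2·0.7500) ≈ 0.5862
After 'absent': P(species A) = 0.15·0.5862 / (0.15·0.5862 + 0.8·0.4138) ≈ 0.2099
After 'present': P(species A) = 0.85·0.2099 / (0.85·0.2099 + 0.2·0.7901) ≈ 0.5303
After 'present': P(species A) = 0.85·0.5303 / (0.85·0.5303 + 0.2·0.4697) ≈ 0.8275
After 'absent': P(species A) = 0.15·0.8275 / (0.15·0.8275 + 0.8·0.1725) ≈ 0.4736

0.4736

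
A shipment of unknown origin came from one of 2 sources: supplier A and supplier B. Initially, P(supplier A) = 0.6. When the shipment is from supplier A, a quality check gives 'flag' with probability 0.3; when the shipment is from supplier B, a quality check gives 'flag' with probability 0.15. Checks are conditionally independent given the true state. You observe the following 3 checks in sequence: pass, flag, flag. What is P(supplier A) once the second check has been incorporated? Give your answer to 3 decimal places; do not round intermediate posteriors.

0.712

After 'pass': P(supplier A) = 0.7·0.6000 / (0.7·0.6000 + 0.85·0.4000) ≈ 0.5526
After 'flag': P(supplier A) = 0.3·0.5526 / (0.3·0.5526 + 0.15·0.4474) ≈ 0.7119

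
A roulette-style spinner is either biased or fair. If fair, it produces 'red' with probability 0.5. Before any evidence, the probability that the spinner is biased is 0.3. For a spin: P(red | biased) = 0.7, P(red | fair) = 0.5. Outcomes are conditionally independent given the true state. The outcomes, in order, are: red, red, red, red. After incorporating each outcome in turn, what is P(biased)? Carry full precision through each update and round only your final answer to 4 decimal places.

0.6221

After 'red': P(biased) = 0.7·0.3000 / (0.7·0.3000 + 0.5·0.7000) ≈ 0.3750
After 'red': P(biased) = 0.7·0.3750 / (0.7·0.3750 + 0.5·0.6250) ≈ 0.4565
After 'red': P(biased) = 0.7·0.4565 / (0.7·0.4565 + 0.5·0.5435) ≈ 0.5404
After 'red': P(biased) = 0.7·0.5404 / (0.7·0.5404 + 0.5·0.4596) ≈ 0.6221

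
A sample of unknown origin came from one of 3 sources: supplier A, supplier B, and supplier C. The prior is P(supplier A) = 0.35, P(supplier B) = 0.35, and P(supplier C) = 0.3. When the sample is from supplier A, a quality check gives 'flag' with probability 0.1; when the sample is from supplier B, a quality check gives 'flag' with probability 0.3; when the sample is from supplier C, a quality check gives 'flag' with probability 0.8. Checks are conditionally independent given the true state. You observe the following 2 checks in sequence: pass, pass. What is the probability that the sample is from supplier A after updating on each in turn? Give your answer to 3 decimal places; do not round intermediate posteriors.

0.607

Apply Bayes' rule sequentially, carrying P(supplier A) forward.
After 'pass': normaliser = 0.9·0.3500 + 0.7·0.3500 + 0.2·0.3000; P(supplier A) ≈ 0.5081, P(supplier B) ≈ 0.3952, P(supplier C) ≈ 0.0968
After 'pass': normaliser = 0.9·0.5081 + 0.7·0.3952 + 0.2·0.0968; P(supplier A) ≈ 0.6071, P(supplier B) ≈ 0.3672, P(supplier C) ≈ 0.0257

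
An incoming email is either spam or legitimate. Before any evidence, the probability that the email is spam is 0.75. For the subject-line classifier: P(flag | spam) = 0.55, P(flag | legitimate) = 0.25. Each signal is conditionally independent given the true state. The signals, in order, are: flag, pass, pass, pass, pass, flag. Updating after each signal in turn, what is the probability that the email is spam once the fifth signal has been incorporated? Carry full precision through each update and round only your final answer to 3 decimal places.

After 'flag': P(spam) = 0.55·0.7500 / (0.55·0.7500 + 0.25·0.2500) ≈ 0.8684
After 'pass': P(spam) = 0.45·0.8684 / (0.45·0.8684 + 0.75·0.1316) ≈ 0.7984
After 'pass': P(spam) = 0.45·0.7984 / (0.45·0.7984 + 0.75·0.2016) ≈ 0.7038
After 'pass': P(spam) = 0.45·0.7038 / (0.45·0.7038 + 0.75·0.2962) ≈ 0.5877
After 'pass': P(spam) = 0.45·0.5877 / (0.45·0.5877 + 0.75·0.4123) ≈ 0.4610

0.461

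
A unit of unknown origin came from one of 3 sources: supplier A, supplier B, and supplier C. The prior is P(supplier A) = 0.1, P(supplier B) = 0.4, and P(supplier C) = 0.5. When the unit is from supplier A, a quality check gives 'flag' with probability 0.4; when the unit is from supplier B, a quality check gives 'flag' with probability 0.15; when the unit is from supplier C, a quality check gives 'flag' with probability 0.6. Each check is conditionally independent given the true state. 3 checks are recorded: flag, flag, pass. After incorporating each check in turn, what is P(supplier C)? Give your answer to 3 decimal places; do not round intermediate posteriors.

0.807

After 'flag': normaliser = 0.4·0.1000 + 0.15·0.4000 + 0.6·0.5000; P(supplier A) ≈ 0.1000, P(supplier B) ≈ 0.1500, P(supplier C) ≈ 0.7500
After 'flag': normaliser = 0.4·0.1000 + 0.15·0.1500 + 0.6·0.7500; P(supplier A) ≈ 0.0780, P(supplier B) ≈ 0.0439, P(supplier C) ≈ 0.8780
After 'pass': normaliser = 0.6·0.0780 + 0.85·0.0439 + 0.4·0.8780; P(supplier A) ≈ 0.1076, P(supplier B) ≈ 0.0857, P(supplier C) ≈ 0.8067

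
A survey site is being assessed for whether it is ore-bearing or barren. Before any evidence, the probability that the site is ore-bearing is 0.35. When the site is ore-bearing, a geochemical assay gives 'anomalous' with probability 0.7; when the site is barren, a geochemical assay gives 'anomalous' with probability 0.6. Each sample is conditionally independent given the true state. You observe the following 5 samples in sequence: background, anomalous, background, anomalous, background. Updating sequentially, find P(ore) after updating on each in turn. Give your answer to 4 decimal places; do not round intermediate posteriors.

After 'background': P(ore) = 0.3·0.3500 / (0.3·0.3500 + 0.4·0.6500) ≈ 0.2877
After 'anomalous': P(ore) = 0.7·0.2877 / (0.7·0.2877 + 0.6·0.7123) ≈ 0.3203
After 'background': P(ore) = 0.3·0.3203 / (0.3·0.3203 + 0.4·0.6797) ≈ 0.2611
After 'anomalous': P(ore) = 0.7·0.2611 / (0.7·0.2611 + 0.6·0.7389) ≈ 0.2919
After 'background': P(ore) = 0.3·0.2919 / (0.3·0.2919 + 0.4·0.7081) ≈ 0.2362

0.2362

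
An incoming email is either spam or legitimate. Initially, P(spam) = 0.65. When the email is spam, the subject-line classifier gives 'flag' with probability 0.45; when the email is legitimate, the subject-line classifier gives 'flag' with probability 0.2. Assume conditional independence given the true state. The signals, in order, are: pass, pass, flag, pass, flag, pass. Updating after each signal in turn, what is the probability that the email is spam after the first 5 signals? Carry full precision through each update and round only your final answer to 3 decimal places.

0.753

After 'pass': P(spam) = 0.55·0.6500 / (0.55·0.6500 + 0.8·0.3500) ≈ 0.5608
After 'pass': P(spam) = 0.55·0.5608 / (0.55·0.5608 + 0.8·0.4392) ≈ 0.4675
After 'flag': P(spam) = 0.45·0.4675 / (0.45·0.4675 + 0.2·0.5325) ≈ 0.6639
After 'pass': P(spam) = 0.55·0.6639 / (0.55·0.6639 + 0.8·0.3361) ≈ 0.5759
After 'flag': P(spam) = 0.45·0.5759 / (0.45·0.5759 + 0.2·0.4241) ≈ 0.7534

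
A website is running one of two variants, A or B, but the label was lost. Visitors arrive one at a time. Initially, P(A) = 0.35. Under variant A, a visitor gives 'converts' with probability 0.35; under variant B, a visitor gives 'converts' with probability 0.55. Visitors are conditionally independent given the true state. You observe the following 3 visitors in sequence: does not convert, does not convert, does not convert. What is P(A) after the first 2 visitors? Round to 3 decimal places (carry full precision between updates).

After 'does not convert': P(A) = 0.65·0.3500 / (0.65·0.3500 + 0.45·0.6500) ≈ 0.4375
After 'does not convert': P(A) = 0.65·0.4375 / (0.65·0.4375 + 0.45·0.5625) ≈ 0.5291

0.529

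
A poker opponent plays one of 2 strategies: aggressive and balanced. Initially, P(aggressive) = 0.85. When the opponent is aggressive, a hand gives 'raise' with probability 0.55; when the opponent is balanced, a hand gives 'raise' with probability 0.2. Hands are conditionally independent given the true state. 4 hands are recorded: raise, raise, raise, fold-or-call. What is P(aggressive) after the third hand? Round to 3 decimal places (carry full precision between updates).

0.992

After 'raise': P(aggressive) = 0.55·0.8500 / (0.55·0.8500 + 0.2·0.1500) ≈ 0.9397
After 'raise': P(aggressive) = 0.55·0.9397 / (0.55·0.9397 + 0.2·0.0603) ≈ 0.9772
After 'raise': P(aggressive) = 0.55·0.9772 / (0.55·0.9772 + 0.2·0.0228) ≈ 0.9916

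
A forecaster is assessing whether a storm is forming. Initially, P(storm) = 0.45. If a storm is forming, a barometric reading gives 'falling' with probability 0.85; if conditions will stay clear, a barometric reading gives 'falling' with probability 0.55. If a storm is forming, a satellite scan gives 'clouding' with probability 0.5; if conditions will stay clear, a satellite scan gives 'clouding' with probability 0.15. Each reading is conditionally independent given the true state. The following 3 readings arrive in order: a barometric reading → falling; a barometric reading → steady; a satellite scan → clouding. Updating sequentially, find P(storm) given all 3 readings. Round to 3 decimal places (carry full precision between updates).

0.584

After a barometric reading='falling': P(storm) = 0.85·0.4500 / (0.85·0.4500 + 0.55·0.5500) ≈ 0.5584
After a barometric reading='steady': P(storm) = 0.15·0.5584 / (0.15·0.5584 + 0.45·0.4416) ≈ 0.2965
After a satellite scan='clouding': P(storm) = 0.5·0.2965 / (0.5·0.2965 + 0.15·0.7035) ≈ 0.5842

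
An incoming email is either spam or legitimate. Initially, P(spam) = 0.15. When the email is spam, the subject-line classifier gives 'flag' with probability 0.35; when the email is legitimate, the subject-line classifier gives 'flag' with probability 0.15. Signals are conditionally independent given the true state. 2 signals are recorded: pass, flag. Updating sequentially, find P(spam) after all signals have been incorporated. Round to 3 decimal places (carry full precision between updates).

Apply Bayes' rule sequentially, carrying P(spam) forward.
After 'pass': P(spam) = 0.65·0.1500 / (0.65·0.1500 + 0.85·0.8500) ≈ 0.1189
After 'flag': P(spam) = 0.35·0.1189 / (0.35·0.1189 + 0.15·0.8811) ≈ 0.2395

0.239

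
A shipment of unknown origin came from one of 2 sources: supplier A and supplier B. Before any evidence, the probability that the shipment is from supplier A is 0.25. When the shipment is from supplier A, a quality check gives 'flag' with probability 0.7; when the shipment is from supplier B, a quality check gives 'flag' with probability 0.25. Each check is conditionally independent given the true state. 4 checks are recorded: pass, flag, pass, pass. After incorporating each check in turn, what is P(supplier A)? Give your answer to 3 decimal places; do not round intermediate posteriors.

After 'pass': P(supplier A) = 0.3·0.2500 / (0.3·0.2500 + 0.75·0.7500) ≈ 0.1176
After 'flag': P(supplier A) = 0.7·0.1176 / (0.7·0.1176 + 0.25·0.8824) ≈ 0.2718
After 'pass': P(supplier A) = 0.3·0.2718 / (0.3·0.2718 + 0.75·0.7282) ≈ 0.1299
After 'pass': P(supplier A) = 0.3·0.1299 / (0.3·0.1299 + 0.75·0.8701) ≈ 0.0564

0.056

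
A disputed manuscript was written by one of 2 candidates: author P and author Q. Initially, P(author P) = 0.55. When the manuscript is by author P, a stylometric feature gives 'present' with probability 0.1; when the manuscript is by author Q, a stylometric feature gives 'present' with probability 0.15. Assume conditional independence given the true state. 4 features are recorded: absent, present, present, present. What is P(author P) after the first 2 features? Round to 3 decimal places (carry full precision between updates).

0.463

After 'absent': P(author P) = 0.9·0.5500 / (0.9·0.5500 + 0.85·0.4500) ≈ 0.5641
After 'present': P(author P) = 0.1·0.5641 / (0.1·0.5641 + 0.15·0.4359) ≈ 0.4632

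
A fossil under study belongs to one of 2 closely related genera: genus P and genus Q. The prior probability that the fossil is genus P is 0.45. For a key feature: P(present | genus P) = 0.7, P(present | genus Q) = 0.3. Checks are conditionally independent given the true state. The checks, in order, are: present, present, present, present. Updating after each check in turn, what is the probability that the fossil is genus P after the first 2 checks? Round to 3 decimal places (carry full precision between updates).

0.817

After 'present': P(genus P) = 0.7·0.4500 / (0.7·0.4500 + 0.3·0.5500) ≈ 0.6562
After 'present': P(genus P) = 0.7·0.6562 / (0.7·0.6562 + 0.3·0.3438) ≈ 0.8167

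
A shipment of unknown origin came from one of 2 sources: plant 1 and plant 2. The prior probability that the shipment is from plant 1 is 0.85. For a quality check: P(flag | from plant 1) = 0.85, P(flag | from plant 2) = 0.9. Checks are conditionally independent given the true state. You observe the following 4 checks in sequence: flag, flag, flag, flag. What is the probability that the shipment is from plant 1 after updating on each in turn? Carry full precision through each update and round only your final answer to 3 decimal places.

After 'flag': P(plant 1) = 0.85·0.8500 / (0.85·0.8500 + 0.9·0.1500) ≈ 0.8426
After 'flag': P(plant 1) = 0.85·0.8426 / (0.85·0.8426 + 0.9·0.1574) ≈ 0.8348
After 'flag': P(plant 1) = 0.85·0.8348 / (0.85·0.8348 + 0.9·0.1652) ≈ 0.8268
After 'flag': P(plant 1) = 0.85·0.8268 / (0.85·0.8268 + 0.9·0.1732) ≈ 0.8185

0.818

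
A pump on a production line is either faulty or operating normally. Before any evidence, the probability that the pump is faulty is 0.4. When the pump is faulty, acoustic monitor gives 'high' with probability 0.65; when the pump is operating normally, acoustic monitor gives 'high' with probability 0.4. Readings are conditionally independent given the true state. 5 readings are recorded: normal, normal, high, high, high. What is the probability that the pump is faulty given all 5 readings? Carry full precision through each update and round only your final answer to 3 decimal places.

0.493

After 'normal': P(faulty) = 0.35·0.4000 / (0.35·0.4000 + 0.6·0.6000) ≈ 0.2800
After 'normal': P(faulty) = 0.35·0.2800 / (0.35·0.2800 + 0.6·0.7200) ≈ 0.1849
After 'high': P(faulty) = 0.65·0.1849 / (0.65·0.1849 + 0.4·0.8151) ≈ 0.2693
After 'high': P(faulty) = 0.65·0.2693 / (0.65·0.2693 + 0.4·0.7307) ≈ 0.3746
After 'high': P(faulty) = 0.65·0.3746 / (0.65·0.3746 + 0.4·0.6254) ≈ 0.4933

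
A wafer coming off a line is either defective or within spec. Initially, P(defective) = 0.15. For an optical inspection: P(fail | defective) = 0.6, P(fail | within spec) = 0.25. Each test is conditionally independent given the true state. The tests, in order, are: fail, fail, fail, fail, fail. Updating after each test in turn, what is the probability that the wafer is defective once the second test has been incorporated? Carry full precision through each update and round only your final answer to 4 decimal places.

Each posterior becomes the prior for the next update.
After 'fail': P(defective) = 0.6·0.1500 / (0.6·0.1500 + 0.25·0.8500) ≈ 0.2975
After 'fail': P(defective) = 0.6·0.2975 / (0.6·0.2975 + 0.25·0.7025) ≈ 0.5041

0.5041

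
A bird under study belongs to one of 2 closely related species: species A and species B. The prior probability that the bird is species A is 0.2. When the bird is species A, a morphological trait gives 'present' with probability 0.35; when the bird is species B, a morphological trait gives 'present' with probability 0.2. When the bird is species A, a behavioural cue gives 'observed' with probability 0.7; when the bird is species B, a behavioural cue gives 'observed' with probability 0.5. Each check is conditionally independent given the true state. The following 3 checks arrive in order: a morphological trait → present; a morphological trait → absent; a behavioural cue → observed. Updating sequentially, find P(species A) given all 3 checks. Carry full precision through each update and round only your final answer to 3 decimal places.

0.332

After a morphological trait='present': P(species A) = 0.35·0.2000 / (0.35·0.2000 + 0.2·0.8000) ≈ 0.3043
After a morphological trait='absent': P(species A) = 0.65·0.3043 / (0.65·0.3043 + 0.8·0.6957) ≈ 0.2622
After a behavioural cue='observed': P(species A) = 0.7·0.2622 / (0.7·0.2622 + 0.5·0.7378) ≈ 0.3323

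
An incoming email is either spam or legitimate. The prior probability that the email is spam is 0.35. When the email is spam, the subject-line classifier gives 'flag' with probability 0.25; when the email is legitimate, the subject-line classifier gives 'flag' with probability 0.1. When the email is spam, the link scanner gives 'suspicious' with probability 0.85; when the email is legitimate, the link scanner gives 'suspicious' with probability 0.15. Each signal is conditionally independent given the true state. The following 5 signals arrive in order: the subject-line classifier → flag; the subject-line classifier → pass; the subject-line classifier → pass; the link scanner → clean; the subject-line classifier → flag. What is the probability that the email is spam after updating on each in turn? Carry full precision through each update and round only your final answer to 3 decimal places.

After the subject-line classifier='flag': P(spam) = 0.25·0.3500 / (0.25·0.3500 + 0.1·0.6500) ≈ 0.5738
After the subject-line classifier='pass': P(spam) = 0.75·0.5738 / (0.75·0.5738 + 0.9·0.4262) ≈ 0.5287
After the subject-line classifier='pass': P(spam) = 0.75·0.5287 / (0.75·0.5287 + 0.9·0.4713) ≈ 0.4832
After the link scanner='clean': P(spam) = 0.15·0.4832 / (0.15·0.4832 + 0.85·0.5168) ≈ 0.1416
After the subject-line classifier='flag': P(spam) = 0.25·0.1416 / (0.25·0.1416 + 0.1·0.8584) ≈ 0.2920

0.292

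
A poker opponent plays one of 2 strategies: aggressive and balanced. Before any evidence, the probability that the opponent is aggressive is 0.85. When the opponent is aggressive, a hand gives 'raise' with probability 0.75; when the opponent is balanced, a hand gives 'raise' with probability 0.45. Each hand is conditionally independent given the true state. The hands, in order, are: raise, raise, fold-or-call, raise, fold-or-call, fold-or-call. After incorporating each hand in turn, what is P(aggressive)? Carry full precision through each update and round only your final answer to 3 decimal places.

0.711

After 'raise': P(aggressive) = 0.75·0.8500 / (0.75·0.8500 + 0.45·0.1500) ≈ 0.9043
After 'raise': P(aggressive) = 0.75·0.9043 / (0.75·0.9043 + 0.45·0.0957) ≈ 0.9403
After 'fold-or-call': P(aggressive) = 0.25·0.9403 / (0.25·0.9403 + 0.55·0.0597) ≈ 0.8774
After 'raise': P(aggressive) = 0.75·0.8774 / (0.75·0.8774 + 0.45·0.1226) ≈ 0.9226
After 'fold-or-call': P(aggressive) = 0.25·0.9226 / (0.25·0.9226 + 0.55·0.0774) ≈ 0.8442
After 'fold-or-call': P(aggressive) = 0.25·0.8442 / (0.25·0.8442 + 0.55·0.1558) ≈ 0.7113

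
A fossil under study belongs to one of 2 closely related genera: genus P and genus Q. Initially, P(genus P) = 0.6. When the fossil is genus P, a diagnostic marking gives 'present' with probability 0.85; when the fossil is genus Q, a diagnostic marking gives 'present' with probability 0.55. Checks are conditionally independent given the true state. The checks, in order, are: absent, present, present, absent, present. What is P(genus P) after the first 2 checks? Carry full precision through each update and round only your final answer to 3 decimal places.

After 'absent': P(genus P) = 0.15·0.6000 / (0.15·0.6000 + 0.45·0.4000) ≈ 0.3333
After 'present': P(genus P) = 0.85·0.3333 / (0.85·0.3333 + 0.55·0.6667) ≈ 0.4359

0.436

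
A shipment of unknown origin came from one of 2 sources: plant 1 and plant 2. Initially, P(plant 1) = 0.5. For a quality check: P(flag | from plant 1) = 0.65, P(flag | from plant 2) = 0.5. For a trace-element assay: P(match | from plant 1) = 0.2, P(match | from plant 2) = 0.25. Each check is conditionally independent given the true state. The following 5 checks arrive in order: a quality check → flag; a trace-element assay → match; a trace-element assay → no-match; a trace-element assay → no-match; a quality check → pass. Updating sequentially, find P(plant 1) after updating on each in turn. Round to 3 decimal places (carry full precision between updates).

After a quality check='flag': P(plant 1) = 0.65·0.5000 / (0.65·0.5000 + 0.5·0.5000) ≈ 0.5652
After a trace-element assay='match': P(plant 1) = 0.2·0.5652 / (0.2·0.5652 + 0.25·0.4348) ≈ 0.5098
After a trace-element assay='no-match': P(plant 1) = 0.8·0.5098 / (0.8·0.5098 + 0.75·0.4902) ≈ 0.5259
After a trace-element assay='no-match': P(plant 1) = 0.8·0.5259 / (0.8·0.5259 + 0.75·0.4741) ≈ 0.5420
After a quality check='pass': P(plant 1) = 0.35·0.5420 / (0.35·0.5420 + 0.5·0.4580) ≈ 0.4530

0.453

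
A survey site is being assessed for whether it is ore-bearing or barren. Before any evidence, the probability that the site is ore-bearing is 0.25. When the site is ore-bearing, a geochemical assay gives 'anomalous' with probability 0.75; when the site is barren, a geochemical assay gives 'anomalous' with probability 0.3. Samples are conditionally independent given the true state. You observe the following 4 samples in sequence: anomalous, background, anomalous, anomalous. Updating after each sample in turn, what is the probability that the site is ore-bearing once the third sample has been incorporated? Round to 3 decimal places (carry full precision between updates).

Each posterior becomes the prior for the next update.
After 'anomalous': P(ore) = 0.75·0.2500 / (0.75·0.2500 + 0.3·0.7500) ≈ 0.4545
After 'background': P(ore) = 0.25·0.4545 / (0.25·0.4545 + 0.7·0.5455) ≈ 0.2294
After 'anomalous': P(ore) = 0.75·0.2294 / (0.75·0.2294 + 0.3·0.7706) ≈ 0.4266

0.427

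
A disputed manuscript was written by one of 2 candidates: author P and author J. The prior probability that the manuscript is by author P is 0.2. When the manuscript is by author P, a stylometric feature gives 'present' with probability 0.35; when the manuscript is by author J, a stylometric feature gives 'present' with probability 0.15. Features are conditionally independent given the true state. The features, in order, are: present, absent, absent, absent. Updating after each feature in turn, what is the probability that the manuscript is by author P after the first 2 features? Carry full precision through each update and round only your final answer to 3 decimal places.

After 'present': P(author P) = 0.35·0.2000 / (0.35·0.2000 + 0.15·0.8000) ≈ 0.3684
After 'absent': P(author P) = 0.65·0.3684 / (0.65·0.3684 + 0.85·0.6316) ≈ 0.3085

0.308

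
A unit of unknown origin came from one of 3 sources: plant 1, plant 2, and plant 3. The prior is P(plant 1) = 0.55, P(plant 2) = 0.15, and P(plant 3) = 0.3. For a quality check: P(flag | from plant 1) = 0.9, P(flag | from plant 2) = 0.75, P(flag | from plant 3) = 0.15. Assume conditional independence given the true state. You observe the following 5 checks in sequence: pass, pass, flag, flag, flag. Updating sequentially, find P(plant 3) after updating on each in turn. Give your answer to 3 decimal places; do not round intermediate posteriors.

0.084

After 'pass': normaliser = 0.1·0.5500 + 0.25·0.1500 + 0.85·0.3000; P(plant 1) ≈ 0.1583, P(plant 2) ≈ 0.1079, P(plant 3) ≈ 0.7338
After 'pass': normaliser = 0.1·0.1583 + 0.25·0.1079 + 0.85·0.7338; P(plant 1) ≈ 0.0237, P(plant 2) ≈ 0.0405, P(plant 3) ≈ 0.9358
After 'flag': normaliser = 0.9·0.0237 + 0.75·0.0405 + 0.15·0.9358; P(plant 1) ≈ 0.1113, P(plant 2) ≈ 0.1580, P(plant 3) ≈ 0.7307
After 'flag': normaliser = 0.9·0.1113 + 0.75·0.1580 + 0.15·0.7307; P(plant 1) ≈ 0.3050, P(plant 2) ≈ 0.3611, P(plant 3) ≈ 0.3339
After 'flag': normaliser = 0.9·0.3050 + 0.75·0.3611 + 0.15·0.3339; P(plant 1) ≈ 0.4611, P(plant 2) ≈ 0.4548, P(plant 3) ≈ 0.0841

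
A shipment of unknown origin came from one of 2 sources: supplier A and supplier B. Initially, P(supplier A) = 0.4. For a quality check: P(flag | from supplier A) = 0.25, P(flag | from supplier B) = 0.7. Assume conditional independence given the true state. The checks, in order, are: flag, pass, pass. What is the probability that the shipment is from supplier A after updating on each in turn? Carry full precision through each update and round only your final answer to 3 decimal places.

Each posterior becomes the prior for the next update.
After 'flag': P(supplier A) = 0.25·0.4000 / (0.25·0.4000 + 0.7·0.6000) ≈ 0.1923
After 'pass': P(supplier A) = 0.75·0.1923 / (0.75·0.1923 + 0.3·0.8077) ≈ 0.3731
After 'pass': P(supplier A) = 0.75·0.3731 / (0.75·0.3731 + 0.3·0.6269) ≈ 0.5981

0.598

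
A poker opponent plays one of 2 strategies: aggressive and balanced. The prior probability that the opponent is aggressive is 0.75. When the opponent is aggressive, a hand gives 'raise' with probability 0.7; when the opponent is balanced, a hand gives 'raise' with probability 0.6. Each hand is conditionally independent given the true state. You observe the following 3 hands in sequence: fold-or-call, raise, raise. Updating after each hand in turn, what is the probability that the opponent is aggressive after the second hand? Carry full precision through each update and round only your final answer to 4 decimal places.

0.7241

After 'fold-or-call': P(aggressive) = 0.3·0.7500 / (0.3·0.7500 + 0.4·0.2500) ≈ 0.6923
After 'raise': P(aggressive) = 0.7·0.6923 / (0.7·0.6923 + 0.6·0.3077) ≈ 0.7241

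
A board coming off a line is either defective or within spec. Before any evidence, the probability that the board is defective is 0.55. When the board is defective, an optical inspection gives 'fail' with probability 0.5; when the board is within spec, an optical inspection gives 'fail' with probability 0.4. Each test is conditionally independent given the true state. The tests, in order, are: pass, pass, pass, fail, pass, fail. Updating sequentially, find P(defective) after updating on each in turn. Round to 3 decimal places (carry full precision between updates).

0.479

After 'pass': P(defective) = 0.5·0.5500 / (0.5·0.5500 + 0.6·0.4500) ≈ 0.5046
After 'pass': P(defective) = 0.5·0.5046 / (0.5·0.5046 + 0.6·0.4954) ≈ 0.4591
After 'pass': P(defective) = 0.5·0.4591 / (0.5·0.4591 + 0.6·0.5409) ≈ 0.4143
After 'fail': P(defective) = 0.5·0.4143 / (0.5·0.4143 + 0.4·0.5857) ≈ 0.4693
After 'pass': P(defective) = 0.5·0.4693 / (0.5·0.4693 + 0.6·0.5307) ≈ 0.4242
After 'fail': P(defective) = 0.5·0.4242 / (0.5·0.4242 + 0.4·0.5758) ≈ 0.4794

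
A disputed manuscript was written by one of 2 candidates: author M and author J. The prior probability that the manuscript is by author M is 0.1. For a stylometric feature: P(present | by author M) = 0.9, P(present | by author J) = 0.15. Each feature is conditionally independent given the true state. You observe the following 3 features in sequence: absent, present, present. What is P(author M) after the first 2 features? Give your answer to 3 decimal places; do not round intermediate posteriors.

0.073

After 'absent': P(author M) = 0.1·0.1000 / (0.1·0.1000 + 0.85·0.9000) ≈ 0.0129
After 'present': P(author M) = 0.9·0.0129 / (0.9·0.0129 + 0.15·0.9871) ≈ 0.0727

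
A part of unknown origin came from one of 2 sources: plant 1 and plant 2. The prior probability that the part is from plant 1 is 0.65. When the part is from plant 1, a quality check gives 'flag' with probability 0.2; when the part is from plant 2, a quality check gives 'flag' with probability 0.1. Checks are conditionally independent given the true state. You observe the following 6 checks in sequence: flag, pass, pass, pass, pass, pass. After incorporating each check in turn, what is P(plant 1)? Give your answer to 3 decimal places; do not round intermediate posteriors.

0.673

After 'flag': P(plant 1) = 0.2·0.6500 / (0.2·0.6500 + 0.1·0.3500) ≈ 0.7879
After 'pass': P(plant 1) = 0.8·0.7879 / (0.8·0.7879 + 0.9·0.2121) ≈ 0.7675
After 'pass': P(plant 1) = 0.8·0.7675 / (0.8·0.7675 + 0.9·0.2325) ≈ 0.7459
After 'pass': P(plant 1) = 0.8·0.7459 / (0.8·0.7459 + 0.9·0.2541) ≈ 0.7229
After 'pass': P(plant 1) = 0.8·0.7229 / (0.8·0.7229 + 0.9·0.2771) ≈ 0.6987
After 'pass': P(plant 1) = 0.8·0.6987 / (0.8·0.6987 + 0.9·0.3013) ≈ 0.6733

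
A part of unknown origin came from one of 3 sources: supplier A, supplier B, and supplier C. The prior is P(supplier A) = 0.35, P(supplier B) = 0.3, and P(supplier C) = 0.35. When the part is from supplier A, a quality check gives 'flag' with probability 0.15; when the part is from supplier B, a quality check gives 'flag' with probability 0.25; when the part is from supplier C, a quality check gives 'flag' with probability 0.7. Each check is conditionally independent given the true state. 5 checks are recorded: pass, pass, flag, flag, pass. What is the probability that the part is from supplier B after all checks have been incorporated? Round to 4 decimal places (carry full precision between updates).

0.4552

After 'pass': normaliser = 0.85·0.3500 + 0.75·0.3000 + 0.3·0.3500; P(supplier A) ≈ 0.4741, P(supplier B) ≈ 0.3586, P(supplier C) ≈ 0.1673
After 'pass': normaliser = 0.85·0.4741 + 0.75·0.3586 + 0.3·0.1673; P(supplier A) ≈ 0.5581, P(supplier B) ≈ 0.3724, P(supplier C) ≈ 0.0695
After 'flag': normaliser = 0.15·0.5581 + 0.25·0.3724 + 0.7·0.0695; P(supplier A) ≈ 0.3713, P(supplier B) ≈ 0.4129, P(supplier C) ≈ 0.2158
After 'flag': normaliser = 0.15·0.3713 + 0.25·0.4129 + 0.7·0.2158; P(supplier A) ≈ 0.1796, P(supplier B) ≈ 0.3330, P(supplier C) ≈ 0.4873
After 'pass': normaliser = 0.85·0.1796 + 0.75·0.3330 + 0.3·0.4873; P(supplier A) ≈ 0.2783, P(supplier B) ≈ 0.4552, P(supplier C) ≈ 0.2665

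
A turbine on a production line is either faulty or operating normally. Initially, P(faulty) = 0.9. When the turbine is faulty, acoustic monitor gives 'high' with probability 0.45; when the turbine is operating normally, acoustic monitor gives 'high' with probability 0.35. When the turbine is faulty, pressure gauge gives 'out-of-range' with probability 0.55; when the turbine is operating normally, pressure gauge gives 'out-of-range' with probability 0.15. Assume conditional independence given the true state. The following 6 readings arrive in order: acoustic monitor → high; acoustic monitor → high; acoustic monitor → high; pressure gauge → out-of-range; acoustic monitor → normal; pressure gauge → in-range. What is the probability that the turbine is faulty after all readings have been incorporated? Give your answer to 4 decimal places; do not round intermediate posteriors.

0.9692

After acoustic monitor='high': P(faulty) = 0.45·0.9000 / (0.45·0.9000 + 0.35·0.1000) ≈ 0.9205
After acoustic monitor='high': P(faulty) = 0.45·0.9205 / (0.45·0.9205 + 0.35·0.0795) ≈ 0.9370
After acoustic monitor='high': P(faulty) = 0.45·0.9370 / (0.45·0.9370 + 0.35·0.0630) ≈ 0.9503
After pressure gauge='out-of-range': P(faulty) = 0.55·0.9503 / (0.55·0.9503 + 0.15·0.0497) ≈ 0.9859
After acoustic monitor='normal': P(faulty) = 0.55·0.9859 / (0.55·0.9859 + 0.65·0.0141) ≈ 0.9834
After pressure gauge='in-range': P(faulty) = 0.45·0.9834 / (0.45·0.9834 + 0.85·0.0166) ≈ 0.9692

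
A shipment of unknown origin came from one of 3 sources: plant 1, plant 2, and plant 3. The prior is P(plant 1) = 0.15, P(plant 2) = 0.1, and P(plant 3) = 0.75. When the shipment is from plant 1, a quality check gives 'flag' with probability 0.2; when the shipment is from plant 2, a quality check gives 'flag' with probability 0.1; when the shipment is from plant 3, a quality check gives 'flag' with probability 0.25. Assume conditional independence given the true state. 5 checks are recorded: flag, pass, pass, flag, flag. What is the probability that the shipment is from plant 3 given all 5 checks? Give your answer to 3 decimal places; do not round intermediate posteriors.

0.886

After 'flag': normaliser = 0.2·0.1500 + 0.1·0.1000 + 0.25·0.7500; P(plant 1) ≈ 0.1319, P(plant 2) ≈ 0.0440, P(plant 3) ≈ 0.8242
After 'pass': normaliser = 0.8·0.1319 + 0.9·0.0440 + 0.75·0.8242; P(plant 1) ≈ 0.1382, P(plant 2) ≈ 0.0518, P(plant 3) ≈ 0.8099
After 'pass': normaliser = 0.8·0.1382 + 0.9·0.0518 + 0.75·0.8099; P(plant 1) ≈ 0.1446, P(plant 2) ≈ 0.0610, P(plant 3) ≈ 0.7944
After 'flag': normaliser = 0.2·0.1446 + 0.1·0.0610 + 0.25·0.7944; P(plant 1) ≈ 0.1238, P(plant 2) ≈ 0.0261, P(plant 3) ≈ 0.8501
After 'flag': normaliser = 0.2·0.1238 + 0.1·0.0261 + 0.25·0.8501; P(plant 1) ≈ 0.1032, P(plant 2) ≈ 0.0109, P(plant 3) ≈ 0.8859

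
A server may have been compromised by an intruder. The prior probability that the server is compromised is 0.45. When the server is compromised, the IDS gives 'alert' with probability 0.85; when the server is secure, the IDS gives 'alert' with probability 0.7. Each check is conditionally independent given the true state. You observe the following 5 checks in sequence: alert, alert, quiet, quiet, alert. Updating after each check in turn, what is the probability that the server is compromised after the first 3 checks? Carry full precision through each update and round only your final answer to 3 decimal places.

After 'alert': P(compromised) = 0.85·0.4500 / (0.85·0.4500 + 0.7·0.5500) ≈ 0.4984
After 'alert': P(compromised) = 0.85·0.4984 / (0.85·0.4984 + 0.7·0.5016) ≈ 0.5468
After 'quiet': P(compromised) = 0.15·0.5468 / (0.15·0.5468 + 0.3·0.4532) ≈ 0.3762

0.376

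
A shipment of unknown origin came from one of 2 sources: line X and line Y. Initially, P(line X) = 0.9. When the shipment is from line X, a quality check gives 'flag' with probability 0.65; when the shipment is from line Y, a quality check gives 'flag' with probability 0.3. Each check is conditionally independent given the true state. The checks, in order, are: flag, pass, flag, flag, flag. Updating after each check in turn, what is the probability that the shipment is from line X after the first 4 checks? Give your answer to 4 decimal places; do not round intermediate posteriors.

After 'flag': P(line X) = 0.65·0.9000 / (0.65·0.9000 + 0.3·0.1000) ≈ 0.9512
After 'pass': P(line X) = 0.35·0.9512 / (0.35·0.9512 + 0.7·0.0488) ≈ 0.9070
After 'flag': P(line X) = 0.65·0.9070 / (0.65·0.9070 + 0.3·0.0930) ≈ 0.9548
After 'flag': P(line X) = 0.65·0.9548 / (0.65·0.9548 + 0.3·0.0452) ≈ 0.9786

0.9786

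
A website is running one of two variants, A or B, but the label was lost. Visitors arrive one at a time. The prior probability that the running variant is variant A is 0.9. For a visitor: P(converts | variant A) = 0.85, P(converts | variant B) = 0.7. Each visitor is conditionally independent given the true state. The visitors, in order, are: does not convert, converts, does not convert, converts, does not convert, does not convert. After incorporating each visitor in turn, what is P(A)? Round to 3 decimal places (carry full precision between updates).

0.453

After 'does not convert': P(A) = 0.15·0.9000 / (0.15·0.9000 + 0.3·0.1000) ≈ 0.8182
After 'converts': P(A) = 0.85·0.8182 / (0.85·0.8182 + 0.7·0.1818) ≈ 0.8453
After 'does not convert': P(A) = 0.15·0.8453 / (0.15·0.8453 + 0.3·0.1547) ≈ 0.7321
After 'converts': P(A) = 0.85·0.7321 / (0.85·0.7321 + 0.7·0.2679) ≈ 0.7684
After 'does not convert': P(A) = 0.15·0.7684 / (0.15·0.7684 + 0.3·0.2316) ≈ 0.6239
After 'does not convert': P(A) = 0.15·0.6239 / (0.15·0.6239 + 0.3·0.3761) ≈ 0.4534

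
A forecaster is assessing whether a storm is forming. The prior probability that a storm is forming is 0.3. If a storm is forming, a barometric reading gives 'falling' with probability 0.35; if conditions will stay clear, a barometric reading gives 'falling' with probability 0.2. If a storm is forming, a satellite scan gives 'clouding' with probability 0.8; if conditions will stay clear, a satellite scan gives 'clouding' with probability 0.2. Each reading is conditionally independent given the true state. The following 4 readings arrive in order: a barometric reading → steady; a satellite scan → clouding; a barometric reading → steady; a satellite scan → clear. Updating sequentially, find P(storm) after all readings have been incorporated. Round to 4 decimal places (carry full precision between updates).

Apply Bayes' rule sequentially, carrying P(storm) forward.
After a barometric reading='steady': P(storm) = 0.65·0.3000 / (0.65·0.3000 + 0.8·0.7000) ≈ 0.2583
After a satellite scan='clouding': P(storm) = 0.8·0.2583 / (0.8·0.2583 + 0.2·0.7417) ≈ 0.5821
After a barometric reading='steady': P(storm) = 0.65·0.5821 / (0.65·0.5821 + 0.8·0.4179) ≈ 0.5309
After a satellite scan='clear': P(storm) = 0.2·0.5309 / (0.2·0.5309 + 0.8·0.4691) ≈ 0.2205

0.2205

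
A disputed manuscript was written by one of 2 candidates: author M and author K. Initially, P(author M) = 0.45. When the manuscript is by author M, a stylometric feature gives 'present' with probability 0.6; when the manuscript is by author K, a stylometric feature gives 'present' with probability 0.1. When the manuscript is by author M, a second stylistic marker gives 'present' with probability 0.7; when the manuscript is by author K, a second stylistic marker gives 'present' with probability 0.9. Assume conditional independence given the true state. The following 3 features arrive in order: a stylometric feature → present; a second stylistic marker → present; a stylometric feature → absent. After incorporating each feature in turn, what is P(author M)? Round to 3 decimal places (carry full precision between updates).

After a stylometric feature='present': P(author M) = 0.6·0.4500 / (0.6·0.4500 + 0.1·0.5500) ≈ 0.8308
After a second stylistic marker='present': P(author M) = 0.7·0.8308 / (0.7·0.8308 + 0.9·0.1692) ≈ 0.7925
After a stylometric feature='absent': P(author M) = 0.4·0.7925 / (0.4·0.7925 + 0.9·0.2075) ≈ 0.6292

0.629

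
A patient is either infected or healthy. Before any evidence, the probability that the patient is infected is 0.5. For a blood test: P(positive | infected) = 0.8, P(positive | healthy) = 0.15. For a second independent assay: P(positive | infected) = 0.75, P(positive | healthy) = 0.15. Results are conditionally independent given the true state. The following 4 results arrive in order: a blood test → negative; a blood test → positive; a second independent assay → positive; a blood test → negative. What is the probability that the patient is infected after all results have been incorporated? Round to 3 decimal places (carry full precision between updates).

0.596

After a blood test='negative': P(infected) = 0.2·0.5000 / (0.2·0.5000 + 0.85·0.5000) ≈ 0.1905
After a blood test='positive': P(infected) = 0.8·0.1905 / (0.8·0.1905 + 0.15·0.8095) ≈ 0.5565
After a second independent assay='positive': P(infected) = 0.75·0.5565 / (0.75·0.5565 + 0.15·0.4435) ≈ 0.8625
After a blood test='negative': P(infected) = 0.2·0.8625 / (0.2·0.8625 + 0.85·0.1375) ≈ 0.5962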